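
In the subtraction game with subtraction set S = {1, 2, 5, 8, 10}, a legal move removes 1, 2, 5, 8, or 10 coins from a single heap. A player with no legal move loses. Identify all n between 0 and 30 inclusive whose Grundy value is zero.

0, 3, 6, 9, 12, 15, 18, 21, 24, 27, 30

G(0) = 0
G(1) = mex{0} = 1
G(2) = mex{1,0} = 2
G(3) = mex{2,1} = 0
G(4) = mex{0,2} = 1
G(5) = mex{1,0,0} = 2
G(6) = mex{2,1,1} = 0
G(7) = mex{0,2,2} = 1
G(8) = mex{1,0,0,0} = 2
G(9) = mex{2,1,1,1} = 0
G(10) = mex{0,2,2,2,0} = 1
G(11) = mex{1,0,0,0,1} = 2
G(12) = mex{2,1,1,1,2} = 0
G(13) = mex{0,2,2,2,0} = 1
G(14) = mex{1,0,0,0,1} = 2
G(15) = mex{2,1,1,1,2} = 0
G(16) = mex{0,2,2,2,0} = 1
G(17) = mex{1,0,0,0,1} = 2
G(18) = mex{2,1,1,1,2} = 0
G(19) = mex{0,2,2,2,0} = 1
G(20) = mex{1,0,0,0,1} = 2
G(21) = mex{2,1,1,1,2} = 0
G(22) = mex{0,2,2,2,0} = 1
G(23) = mex{1,0,0,0,1} = 2
G(24) = mex{2,1,1,1,2} = 0
G(25) = mex{0,2,2,2,0} = 1
G(26) = mex{1,0,0,0,1} = 2
G(27) = mex{2,1,1,1,2} = 0
G(28) = mex{0,2,2,2,0} = 1
G(29) = mex{1,0,0,0,1} = 2
G(30) = mex{2,1,1,1,2} = 0
P-positions are exactly the n with G(n) = 0.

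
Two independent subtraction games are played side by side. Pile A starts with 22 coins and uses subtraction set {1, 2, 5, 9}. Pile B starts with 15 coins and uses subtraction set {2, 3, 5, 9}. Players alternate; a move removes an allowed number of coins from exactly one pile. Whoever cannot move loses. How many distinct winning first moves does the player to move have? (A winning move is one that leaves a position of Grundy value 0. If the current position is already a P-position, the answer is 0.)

Pile A, S = {1, 2, 5, 9}:
n :  0  1  2  3  4  5  6  7  8  9 10 11 12 13 14 15 16 17 18 19 20 21 22
G :  0  1  2  0  1  2  0  1  2  3  0  1  2  0  1  2  0  1  2  3  0  1  2
G_A(22) = 2.
Pile B, S = {2, 3, 5, 9}:
n :  0  1  2  3  4  5  6  7  8  9 10 11 12 13 14 15
G :  0  0  1  1  2  2  3  0  0  1  1  2  2  3  0  0
G_B(15) = 0.
Combined Grundy value = 2 ⊕ 0 = 2.
A winning move leaves total XOR = 0, i.e. changes one component's Grundy value g to g ⊕ X where X is the current total.
Pile A: need g' = 2⊕2 = 0. Options: 22−1→G=1, 22−2→G=0, 22−5→G=1, 22−9→G=0. Hits: 2.
Pile B: need g' = 0⊕2 = 2. Options: 15−2→G=3, 15−3→G=2, 15−5→G=1, 15−9→G=3. Hits: 1.

3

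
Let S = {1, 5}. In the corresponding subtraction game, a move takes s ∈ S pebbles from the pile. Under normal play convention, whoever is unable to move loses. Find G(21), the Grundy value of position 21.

1

n :  0  1  2  3  4  5  6  7  8  9 10 11 12 13 14 15 16 17 18 19 20 21
G :  0  1  0  1  0  1  0  1  0  1  0  1  0  1  0  1  0  1  0  1  0  1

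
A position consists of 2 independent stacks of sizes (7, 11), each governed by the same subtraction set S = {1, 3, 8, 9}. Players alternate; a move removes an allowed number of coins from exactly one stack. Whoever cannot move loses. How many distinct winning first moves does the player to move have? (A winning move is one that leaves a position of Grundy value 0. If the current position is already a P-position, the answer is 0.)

All stacks use S = {1, 3, 8, 9}:
G(0) = 0
G(1) = mex{0} = 1
G(2) = mex{1} = 0
G(3) = mex{0,0} = 1
G(4) = mex{1,1} = 0
G(5) = mex{0,0} = 1
G(6) = mex{1,1} = 0
G(7) = mex{0,0} = 1
G(8) = mex{1,1,0} = 2
G(9) = mex{2,0,1,0} = 3
G(10) = mex{3,1,0,1} = 2
G(11) = mex{2,2,1,0} = 3
Stack A: G(7) = 1.
Stack B: G(11) = 3.
Combined Grundy value = 1 ⊕ 3 = 2.
A winning move leaves total XOR = 0, i.e. changes one component's Grundy value g to g ⊕ X where X is the current total.
Stack A: need g' = 1⊕2 = 3. Options: 7−1→G=0, 7−3→G=0. Hits: 0.
Stack B: need g' = 3⊕2 = 1. Options: 11−1→G=2, 11−3→G=2, 11−8→G=1, 11−9→G=0. Hits: 1.

1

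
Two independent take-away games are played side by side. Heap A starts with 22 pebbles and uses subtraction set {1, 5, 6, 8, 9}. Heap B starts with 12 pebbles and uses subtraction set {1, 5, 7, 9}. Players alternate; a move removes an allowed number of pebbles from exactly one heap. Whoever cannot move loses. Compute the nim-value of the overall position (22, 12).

2

Heap A, S = {1, 5, 6, 8, 9}:
n :  0  1  2  3  4  5  6  7  8  9 10 11 12 13 14 15 16 17 18 19 20 21 22
G :  0  1  0  1  0  1  2  3  2  3  2  3  4  5  0  1  0  1  0  1  2  3  2
G_A(22) = 2.
Heap B, S = {1, 5, 7, 9}:
n :  0  1  2  3  4  5  6  7  8  9 10 11 12
G :  0  1  0  1  0  1  0  1  0  1  0  1  0
G_B(12) = 0.
Combined Grundy value = 2 ⊕ 0 = 2.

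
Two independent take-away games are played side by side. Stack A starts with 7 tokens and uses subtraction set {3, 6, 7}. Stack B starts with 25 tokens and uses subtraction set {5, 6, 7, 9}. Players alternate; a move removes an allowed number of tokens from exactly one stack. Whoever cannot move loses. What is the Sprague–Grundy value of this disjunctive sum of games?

Stack A, S = {3, 6, 7}:
G(0) = 0
G(1) = mex{} = 0
G(2) = mex{} = 0
G(3) = mex{0} = 1
G(4) = mex{0} = 1
G(5) = mex{0} = 1
G(6) = mex{1,0} = 2
G(7) = mex{1,0,0} = 2
G_A(7) = 2.
Stack B, S = {5, 6, 7, 9}:
G(0) = 0
G(1) = mex{} = 0
G(2) = mex{} = 0
G(3) = mex{} = 0
G(4) = mex{} = 0
G(5) = mex{0} = 1
G(6) = mex{0,0} = 1
G(7) = mex{0,0,0} = 1
G(8) = mex{0,0,0} = 1
G(9) = mex{0,0,0,0} = 1
G(10) = mex{1,0,0,0} = 2
G(11) = mex{1,1,0,0} = 2
G(12) = mex{1,1,1,0} = 2
G(13) = mex{1,1,1,0} = 2
G(14) = mex{1,1,1,1} = 0
G(15) = mex{2,1,1,1} = 0
G(16) = mex{2,2,1,1} = 0
G(17) = mex{2,2,2,1} = 0
G(18) = mex{2,2,2,1} = 0
G(19) = mex{0,2,2,2} = 1
G(20) = mex{0,0,2,2} = 1
G(21) = mex{0,0,0,2} = 1
G(22) = mex{0,0,0,2} = 1
G(23) = mex{0,0,0,0} = 1
G(24) = mex{1,0,0,0} = 2
G(25) = mex{1,1,0,0} = 2
G_B(25) = 2.
Combined Grundy value = 2 ⊕ 2 = 0.

0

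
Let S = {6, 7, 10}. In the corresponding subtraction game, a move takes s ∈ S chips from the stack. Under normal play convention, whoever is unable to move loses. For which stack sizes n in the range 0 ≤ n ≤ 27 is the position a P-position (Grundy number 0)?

0, 1, 2, 3, 4, 5, 16, 17, 18, 19, 20, 21

G(0) = 0
G(1) = mex{} = 0
G(2) = mex{} = 0
G(3) = mex{} = 0
G(4) = mex{} = 0
G(5) = mex{} = 0
G(6) = mex{0} = 1
G(7) = mex{0,0} = 1
G(8) = mex{0,0} = 1
G(9) = mex{0,0} = 1
G(10) = mex{0,0,0} = 1
G(11) = mex{0,0,0} = 1
G(12) = mex{1,0,0} = 2
G(13) = mex{1,1,0} = 2
G(14) = mex{1,1,0} = 2
G(15) = mex{1,1,0} = 2
G(16) = mex{1,1,1} = 0
G(17) = mex{1,1,1} = 0
G(18) = mex{2,1,1} = 0
G(19) = mex{2,2,1} = 0
G(20) = mex{2,2,1} = 0
G(21) = mex{2,2,1} = 0
G(22) = mex{0,2,2} = 1
G(23) = mex{0,0,2} = 1
G(24) = mex{0,0,2} = 1
G(25) = mex{0,0,2} = 1
G(26) = mex{0,0,0} = 1
G(27) = mex{0,0,0} = 1
P-positions are exactly the n with G(n) = 0.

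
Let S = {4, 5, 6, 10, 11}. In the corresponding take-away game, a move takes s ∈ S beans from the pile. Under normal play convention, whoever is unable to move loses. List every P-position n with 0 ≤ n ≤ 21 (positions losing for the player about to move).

0, 1, 2, 3, 15, 16, 17, 18

G(0) = 0
G(1) = mex{} = 0
G(2) = mex{} = 0
G(3) = mex{} = 0
G(4) = mex{0} = 1
G(5) = mex{0,0} = 1
G(6) = mex{0,0,0} = 1
G(7) = mex{0,0,0} = 1
G(8) = mex{1,0,0} = 2
G(9) = mex{1,1,0} = 2
G(10) = mex{1,1,1,0} = 2
G(11) = mex{1,1,1,0,0} = 2
G(12) = mex{2,1,1,0,0} = 3
G(13) = mex{2,2,1,0,0} = 3
G(14) = mex{2,2,2,1,0} = 3
G(15) = mex{2,2,2,1,1} = 0
G(16) = mex{3,2,2,1,1} = 0
G(17) = mex{3,3,2,1,1} = 0
G(18) = mex{3,3,3,2,1} = 0
G(19) = mex{0,3,3,2,2} = 1
G(20) = mex{0,0,3,2,2} = 1
G(21) = mex{0,0,0,2,2} = 1
P-positions are exactly the n with G(n) = 0.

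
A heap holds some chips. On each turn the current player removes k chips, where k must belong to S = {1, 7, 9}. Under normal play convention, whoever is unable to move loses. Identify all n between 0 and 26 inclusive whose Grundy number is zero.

n :  0  1  2  3  4  5  6  7  8  9 10 11 12 13 14 15 16 17 18 19 20 21 22 23 24 25 26
G :  0  1  0  1  0  1  0  1  0  1  0  1  0  1  0  1  0  1  0  1  0  1  0  1  0  1  0
P-positions are exactly the n with G(n) = 0.

0, 2, 4, 6, 8, 10, 12, 14, 16, 18, 20, 22, 24, 26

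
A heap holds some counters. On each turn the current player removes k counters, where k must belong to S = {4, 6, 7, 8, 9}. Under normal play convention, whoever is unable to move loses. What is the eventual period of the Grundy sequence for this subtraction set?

13

n :  0  1  2  3  4  5  6  7  8  9 10 11 12 13 14 15 16 17 18 19 20 21 22 23 24 25 26 27
G :  0  0  0  0  1  1  1  1  2  2  2  2  3  0  0  0  0  1  1  1  1  2  2  2  2  3  0  0
G(n+13) = G(n) holds for n = 0,…,8 (a full window of length max(S) = 9), so the sequence is purely periodic with period 13.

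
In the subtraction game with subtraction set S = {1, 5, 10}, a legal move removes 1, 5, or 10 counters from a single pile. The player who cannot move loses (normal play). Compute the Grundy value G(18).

G(0) = 0
G(1) = mex{0} = 1
G(2) = mex{1} = 0
G(3) = mex{0} = 1
G(4) = mex{1} = 0
G(5) = mex{0,0} = 1
G(6) = mex{1,1} = 0
G(7) = mex{0,0} = 1
G(8) = mex{1,1} = 0
G(9) = mex{0,0} = 1
G(10) = mex{1,1,0} = 2
G(11) = mex{2,0,1} = 3
G(12) = mex{3,1,0} = 2
G(13) = mex{2,0,1} = 3
G(14) = mex{3,1,0} = 2
G(15) = mex{2,2,1} = 0
G(16) = mex{0,3,0} = 1
G(17) = mex{1,2,1} = 0
G(18) = mex{0,3,0} = 1

1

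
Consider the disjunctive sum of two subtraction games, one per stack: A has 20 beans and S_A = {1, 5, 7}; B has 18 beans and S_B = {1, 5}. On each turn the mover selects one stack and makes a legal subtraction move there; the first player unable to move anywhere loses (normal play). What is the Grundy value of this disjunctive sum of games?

0

Stack A, S = {1, 5, 7}:
G(0) = 0
G(1) = mex{0} = 1
G(2) = mex{1} = 0
G(3) = mex{0} = 1
G(4) = mex{1} = 0
G(5) = mex{0,0} = 1
G(6) = mex{1,1} = 0
G(7) = mex{0,0,0} = 1
G(8) = mex{1,1,1} = 0
G(9) = mex{0,0,0} = 1
G(10) = mex{1,1,1} = 0
G(11) = mex{0,0,0} = 1
G(12) = mex{1,1,1} = 0
G(13) = mex{0,0,0} = 1
G(14) = mex{1,1,1} = 0
G(15) = mex{0,0,0} = 1
G(16) = mex{1,1,1} = 0
G(17) = mex{0,0,0} = 1
G(18) = mex{1,1,1} = 0
G(19) = mex{0,0,0} = 1
G(20) = mex{1,1,1} = 0
G_A(20) = 0.
Stack B, S = {1, 5}:
G(0) = 0
G(1) = mex{0} = 1
G(2) = mex{1} = 0
G(3) = mex{0} = 1
G(4) = mex{1} = 0
G(5) = mex{0,0} = 1
G(6) = mex{1,1} = 0
G(7) = mex{0,0} = 1
G(8) = mex{1,1} = 0
G(9) = mex{0,0} = 1
G(10) = mex{1,1} = 0
G(11) = mex{0,0} = 1
G(12) = mex{1,1} = 0
G(13) = mex{0,0} = 1
G(14) = mex{1,1} = 0
G(15) = mex{0,0} = 1
G(16) = mex{1,1} = 0
G(17) = mex{0,0} = 1
G(18) = mex{1,1} = 0
G_B(18) = 0.
Combined Grundy value = 0 ⊕ 0 = 0.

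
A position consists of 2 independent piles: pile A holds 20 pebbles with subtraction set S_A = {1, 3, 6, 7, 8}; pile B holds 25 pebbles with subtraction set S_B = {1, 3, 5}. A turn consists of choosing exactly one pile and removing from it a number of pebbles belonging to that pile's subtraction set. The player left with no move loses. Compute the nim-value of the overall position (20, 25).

2

Pile A, S = {1, 3, 6, 7, 8}:
G(0) = 0
G(1) = mex{0} = 1
G(2) = mex{1} = 0
G(3) = mex{0,0} = 1
G(4) = mex{1,1} = 0
G(5) = mex{0,0} = 1
G(6) = mex{1,1,0} = 2
G(7) = mex{2,0,1,0} = 3
G(8) = mex{3,1,0,1,0} = 2
G(9) = mex{2,2,1,0,1} = 3
G(10) = mex{3,3,0,1,0} = 2
G(11) = mex{2,2,1,0,1} = 3
G(12) = mex{3,3,2,1,0} = 4
G(13) = mex{4,2,3,2,1} = 0
G(14) = mex{0,3,2,3,2} = 1
G(15) = mex{1,4,3,2,3} = 0
G(16) = mex{0,0,2,3,2} = 1
G(17) = mex{1,1,3,2,3} = 0
G(18) = mex{0,0,4,3,2} = 1
G(19) = mex{1,1,0,4,3} = 2
G(20) = mex{2,0,1,0,4} = 3
G_A(20) = 3.
Pile B, S = {1, 3, 5}:
n :  0  1  2  3  4  5  6  7  8  9 10 11 12 13 14 15 16 17 18 19 20 21 22 23 24 25
G :  0  1  0  1  0  1  0  1  0  1  0  1  0  1  0  1  0  1  0  1  0  1  0  1  0  1
G_B(25) = 1.
Combined Grundy value = 3 ⊕ 1 = 2.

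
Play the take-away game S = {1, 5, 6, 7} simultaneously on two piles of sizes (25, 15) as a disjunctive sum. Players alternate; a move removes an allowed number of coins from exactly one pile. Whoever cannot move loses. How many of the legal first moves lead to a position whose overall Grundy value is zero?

0

All piles use S = {1, 5, 6, 7}:
G(0) = 0
G(1) = mex{0} = 1
G(2) = mex{1} = 0
G(3) = mex{0} = 1
G(4) = mex{1} = 0
G(5) = mex{0,0} = 1
G(6) = mex{1,1,0} = 2
G(7) = mex{2,0,1,0} = 3
G(8) = mex{3,1,0,1} = 2
G(9) = mex{2,0,1,0} = 3
G(10) = mex{3,1,0,1} = 2
G(11) = mex{2,2,1,0} = 3
G(12) = mex{3,3,2,1} = 0
G(13) = mex{0,2,3,2} = 1
G(14) = mex{1,3,2,3} = 0
G(15) = mex{0,2,3,2} = 1
G(16) = mex{1,3,2,3} = 0
G(17) = mex{0,0,3,2} = 1
G(18) = mex{1,1,0,3} = 2
G(19) = mex{2,0,1,0} = 3
G(20) = mex{3,1,0,1} = 2
G(21) = mex{2,0,1,0} = 3
G(22) = mex{3,1,0,1} = 2
G(23) = mex{2,2,1,0} = 3
G(24) = mex{3,3,2,1} = 0
G(25) = mex{0,2,3,2} = 1
Pile A: G(25) = 1.
Pile B: G(15) = 1.
Combined Grundy value = 1 ⊕ 1 = 0.
A winning move leaves total XOR = 0, i.e. changes one component's Grundy value g to g ⊕ X where X is the current total.
Pile A: target g' = 1⊕0 = 1, but every legal move changes the Grundy value (mex property), so 0 moves.
Pile B: target g' = 1⊕0 = 1, but every legal move changes the Grundy value (mex property), so 0 moves.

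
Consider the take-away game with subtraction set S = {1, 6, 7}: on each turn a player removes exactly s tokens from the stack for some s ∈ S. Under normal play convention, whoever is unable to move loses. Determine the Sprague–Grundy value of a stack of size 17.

G(0) = 0
G(1) = mex{0} = 1
G(2) = mex{1} = 0
G(3) = mex{0} = 1
G(4) = mex{1} = 0
G(5) = mex{0} = 1
G(6) = mex{1,0} = 2
G(7) = mex{2,1,0} = 3
G(8) = mex{3,0,1} = 2
G(9) = mex{2,1,0} = 3
G(10) = mex{3,0,1} = 2
G(11) = mex{2,1,0} = 3
G(12) = mex{3,2,1} = 0
G(13) = mex{0,3,2} = 1
G(14) = mex{1,2,3} = 0
G(15) = mex{0,3,2} = 1
G(16) = mex{1,2,3} = 0
G(17) = mex{0,3,2} = 1

1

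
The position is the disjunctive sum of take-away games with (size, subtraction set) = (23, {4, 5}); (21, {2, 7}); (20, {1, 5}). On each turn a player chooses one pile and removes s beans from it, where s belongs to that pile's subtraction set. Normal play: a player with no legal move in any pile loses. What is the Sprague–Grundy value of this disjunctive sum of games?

0

Pile A, S = {4, 5}:
G(0) = 0
G(1) = mex{} = 0
G(2) = mex{} = 0
G(3) = mex{} = 0
G(4) = mex{0} = 1
G(5) = mex{0,0} = 1
G(6) = mex{0,0} = 1
G(7) = mex{0,0} = 1
G(8) = mex{1,0} = 2
G(9) = mex{1,1} = 0
G(10) = mex{1,1} = 0
G(11) = mex{1,1} = 0
G(12) = mex{2,1} = 0
G(13) = mex{0,2} = 1
G(14) = mex{0,0} = 1
G(15) = mex{0,0} = 1
G(16) = mex{0,0} = 1
G(17) = mex{1,0} = 2
G(18) = mex{1,1} = 0
G(19) = mex{1,1} = 0
G(20) = mex{1,1} = 0
G(21) = mex{2,1} = 0
G(22) = mex{0,2} = 1
G(23) = mex{0,0} = 1
G_A(23) = 1.
Pile B, S = {2, 7}:
G(0) = 0
G(1) = mex{} = 0
G(2) = mex{0} = 1
G(3) = mex{0} = 1
G(4) = mex{1} = 0
G(5) = mex{1} = 0
G(6) = mex{0} = 1
G(7) = mex{0,0} = 1
G(8) = mex{1,0} = 2
G(9) = mex{1,1} = 0
G(10) = mex{2,1} = 0
G(11) = mex{0,0} = 1
G(12) = mex{0,0} = 1
G(13) = mex{1,1} = 0
G(14) = mex{1,1} = 0
G(15) = mex{0,2} = 1
G(16) = mex{0,0} = 1
G(17) = mex{1,0} = 2
G(18) = mex{1,1} = 0
G(19) = mex{2,1} = 0
G(20) = mex{0,0} = 1
G(21) = mex{0,0} = 1
G_B(21) = 1.
Pile C, S = {1, 5}:
n :  0  1  2  3  4  5  6  7  8  9 10 11 12 13 14 15 16 17 18 19 20
G :  0  1  0  1  0  1  0  1  0  1  0  1  0  1  0  1  0  1  0  1  0
G_C(20) = 0.
Combined Grundy value = 1 ⊕ 1 ⊕ 0 = 0.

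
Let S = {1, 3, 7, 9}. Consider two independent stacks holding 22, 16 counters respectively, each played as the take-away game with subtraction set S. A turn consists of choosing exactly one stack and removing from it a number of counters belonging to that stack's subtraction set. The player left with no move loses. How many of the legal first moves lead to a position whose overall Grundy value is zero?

All stacks use S = {1, 3, 7, 9}:
G(0) = 0
G(1) = mex{0} = 1
G(2) = mex{1} = 0
G(3) = mex{0,0} = 1
G(4) = mex{1,1} = 0
G(5) = mex{0,0} = 1
G(6) = mex{1,1} = 0
G(7) = mex{0,0,0} = 1
G(8) = mex{1,1,1} = 0
G(9) = mex{0,0,0,0} = 1
G(10) = mex{1,1,1,1} = 0
G(11) = mex{0,0,0,0} = 1
G(12) = mex{1,1,1,1} = 0
G(13) = mex{0,0,0,0} = 1
G(14) = mex{1,1,1,1} = 0
G(15) = mex{0,0,0,0} = 1
G(16) = mex{1,1,1,1} = 0
G(17) = mex{0,0,0,0} = 1
G(18) = mex{1,1,1,1} = 0
G(19) = mex{0,0,0,0} = 1
G(20) = mex{1,1,1,1} = 0
G(21) = mex{0,0,0,0} = 1
G(22) = mex{1,1,1,1} = 0
Stack A: G(22) = 0.
Stack B: G(16) = 0.
Combined Grundy value = 0 ⊕ 0 = 0.
A winning move leaves total XOR = 0, i.e. changes one component's Grundy value g to g ⊕ X where X is the current total.
Stack A: target g' = 0⊕0 = 0, but every legal move changes the Grundy value (mex property), so 0 moves.
Stack B: target g' = 0⊕0 = 0, but every legal move changes the Grundy value (mex property), so 0 moves.

0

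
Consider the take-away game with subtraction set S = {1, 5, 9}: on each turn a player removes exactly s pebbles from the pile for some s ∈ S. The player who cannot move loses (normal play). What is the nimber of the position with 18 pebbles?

G(0) = 0
G(1) = mex{0} = 1
G(2) = mex{1} = 0
G(3) = mex{0} = 1
G(4) = mex{1} = 0
G(5) = mex{0,0} = 1
G(6) = mex{1,1} = 0
G(7) = mex{0,0} = 1
G(8) = mex{1,1} = 0
G(9) = mex{0,0,0} = 1
G(10) = mex{1,1,1} = 0
G(11) = mex{0,0,0} = 1
G(12) = mex{1,1,1} = 0
G(13) = mex{0,0,0} = 1
G(14) = mex{1,1,1} = 0
G(15) = mex{0,0,0} = 1
G(16) = mex{1,1,1} = 0
G(17) = mex{0,0,0} = 1
G(18) = mex{1,1,1} = 0

0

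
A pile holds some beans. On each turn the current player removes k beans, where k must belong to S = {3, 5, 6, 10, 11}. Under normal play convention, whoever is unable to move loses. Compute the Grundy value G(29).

G(0) = 0
G(1) = mex{} = 0
G(2) = mex{} = 0
G(3) = mex{0} = 1
G(4) = mex{0} = 1
G(5) = mex{0,0} = 1
G(6) = mex{1,0,0} = 2
G(7) = mex{1,0,0} = 2
G(8) = mex{1,1,0} = 2
G(9) = mex{2,1,1} = 0
G(10) = mex{2,1,1,0} = 3
G(11) = mex{2,2,1,0,0} = 3
G(12) = mex{0,2,2,0,0} = 1
G(13) = mex{3,2,2,1,0} = 4
G(14) = mex{3,0,2,1,1} = 4
G(15) = mex{1,3,0,1,1} = 2
G(16) = mex{4,3,3,2,1} = 0
G(17) = mex{4,1,3,2,2} = 0
G(18) = mex{2,4,1,2,2} = 0
G(19) = mex{0,4,4,0,2} = 1
G(20) = mex{0,2,4,3,0} = 1
G(21) = mex{0,0,2,3,3} = 1
G(22) = mex{1,0,0,1,3} = 2
G(23) = mex{1,0,0,4,1} = 2
G(24) = mex{1,1,0,4,4} = 2
G(25) = mex{2,1,1,2,4} = 0
G(26) = mex{2,1,1,0,2} = 3
G(27) = mex{2,2,1,0,0} = 3
G(28) = mex{0,2,2,0,0} = 1
G(29) = mex{3,2,2,1,0} = 4

4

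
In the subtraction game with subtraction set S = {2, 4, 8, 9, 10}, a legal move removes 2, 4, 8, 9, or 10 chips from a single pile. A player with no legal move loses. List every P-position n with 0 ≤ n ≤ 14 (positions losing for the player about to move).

0, 1, 6, 7, 12, 13

n :  0  1  2  3  4  5  6  7  8  9 10 11 12 13 14
G :  0  0  1  1  2  2  0  0  1  1  2  2  0  0  1
P-positions are exactly the n with G(n) = 0.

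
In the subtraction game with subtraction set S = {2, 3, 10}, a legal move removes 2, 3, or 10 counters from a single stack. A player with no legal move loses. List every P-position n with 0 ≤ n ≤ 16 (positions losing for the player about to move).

n :  0  1  2  3  4  5  6  7  8  9 10 11 12 13 14 15 16
G :  0  0  1  1  2  0  0  1  1  2  2  3  0  0  1  1  2
P-positions are exactly the n with G(n) = 0.

0, 1, 5, 6, 12, 13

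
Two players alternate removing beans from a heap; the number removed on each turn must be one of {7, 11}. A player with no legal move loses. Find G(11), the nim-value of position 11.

n :  0  1  2  3  4  5  6  7  8  9 10 11
G :  0  0  0  0  0  0  0  1  1  1  1  1

1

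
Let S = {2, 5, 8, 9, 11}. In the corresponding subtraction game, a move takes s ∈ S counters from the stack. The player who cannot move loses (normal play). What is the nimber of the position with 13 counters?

3

n :  0  1  2  3  4  5  6  7  8  9 10 11 12 13
G :  0  0  1  1  0  2  1  0  2  1  3  2  2  3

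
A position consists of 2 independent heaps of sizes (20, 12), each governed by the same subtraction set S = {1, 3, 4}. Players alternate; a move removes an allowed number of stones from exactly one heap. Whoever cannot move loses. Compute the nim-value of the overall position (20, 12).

All heaps use S = {1, 3, 4}:
n :  0  1  2  3  4  5  6  7  8  9 10 11 12 13 14 15 16 17 18 19 20
G :  0  1  0  1  2  3  2  0  1  0  1  2  3  2  0  1  0  1  2  3  2
Heap A: G(20) = 2.
Heap B: G(12) = 3.
Combined Grundy value = 2 ⊕ 3 = 1.

1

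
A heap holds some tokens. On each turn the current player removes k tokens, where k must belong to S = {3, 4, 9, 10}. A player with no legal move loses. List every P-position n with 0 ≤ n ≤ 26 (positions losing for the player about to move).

G(0) = 0
G(1) = mex{} = 0
G(2) = mex{} = 0
G(3) = mex{0} = 1
G(4) = mex{0,0} = 1
G(5) = mex{0,0} = 1
G(6) = mex{1,0} = 2
G(7) = mex{1,1} = 0
G(8) = mex{1,1} = 0
G(9) = mex{2,1,0} = 3
G(10) = mex{0,2,0,0} = 1
G(11) = mex{0,0,0,0} = 1
G(12) = mex{3,0,1,0} = 2
G(13) = mex{1,3,1,1} = 0
G(14) = mex{1,1,1,1} = 0
G(15) = mex{2,1,2,1} = 0
G(16) = mex{0,2,0,2} = 1
G(17) = mex{0,0,0,0} = 1
G(18) = mex{0,0,3,0} = 1
G(19) = mex{1,0,1,3} = 2
G(20) = mex{1,1,1,1} = 0
G(21) = mex{1,1,2,1} = 0
G(22) = mex{2,1,0,2} = 3
G(23) = mex{0,2,0,0} = 1
G(24) = mex{0,0,0,0} = 1
G(25) = mex{3,0,1,0} = 2
G(26) = mex{1,3,1,1} = 0
P-positions are exactly the n with G(n) = 0.

0, 1, 2, 7, 8, 13, 14, 15, 20, 21, 26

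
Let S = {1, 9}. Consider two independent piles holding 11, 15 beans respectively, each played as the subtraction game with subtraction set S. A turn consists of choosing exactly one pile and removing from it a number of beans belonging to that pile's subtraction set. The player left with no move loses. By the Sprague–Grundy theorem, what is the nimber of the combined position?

All piles use S = {1, 9}:
G(0) = 0
G(1) = mex{0} = 1
G(2) = mex{1} = 0
G(3) = mex{0} = 1
G(4) = mex{1} = 0
G(5) = mex{0} = 1
G(6) = mex{1} = 0
G(7) = mex{0} = 1
G(8) = mex{1} = 0
G(9) = mex{0,0} = 1
G(10) = mex{1,1} = 0
G(11) = mex{0,0} = 1
G(12) = mex{1,1} = 0
G(13) = mex{0,0} = 1
G(14) = mex{1,1} = 0
G(15) = mex{0,0} = 1
Pile A: G(11) = 1.
Pile B: G(15) = 1.
Combined Grundy value = 1 ⊕ 1 = 0.

0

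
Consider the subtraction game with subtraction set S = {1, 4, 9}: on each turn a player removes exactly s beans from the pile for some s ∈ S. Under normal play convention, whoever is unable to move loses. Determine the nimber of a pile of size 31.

1

G(0) = 0
G(1) = mex{0} = 1
G(2) = mex{1} = 0
G(3) = mex{0} = 1
G(4) = mex{1,0} = 2
G(5) = mex{2,1} = 0
G(6) = mex{0,0} = 1
G(7) = mex{1,1} = 0
G(8) = mex{0,2} = 1
G(9) = mex{1,0,0} = 2
G(10) = mex{2,1,1} = 0
G(11) = mex{0,0,0} = 1
G(12) = mex{1,1,1} = 0
G(13) = mex{0,2,2} = 1
G(14) = mex{1,0,0} = 2
G(15) = mex{2,1,1} = 0
G(16) = mex{0,0,0} = 1
G(17) = mex{1,1,1} = 0
G(18) = mex{0,2,2} = 1
G(19) = mex{1,0,0} = 2
G(20) = mex{2,1,1} = 0
G(21) = mex{0,0,0} = 1
G(22) = mex{1,1,1} = 0
G(23) = mex{0,2,2} = 1
G(24) = mex{1,0,0} = 2
G(25) = mex{2,1,1} = 0
G(26) = mex{0,0,0} = 1
G(27) = mex{1,1,1} = 0
G(28) = mex{0,2,2} = 1
G(29) = mex{1,0,0} = 2
G(30) = mex{2,1,1} = 0
G(31) = mex{0,0,0} = 1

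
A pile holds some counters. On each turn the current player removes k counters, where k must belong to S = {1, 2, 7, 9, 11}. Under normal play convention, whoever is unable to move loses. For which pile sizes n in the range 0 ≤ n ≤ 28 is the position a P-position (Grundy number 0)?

0, 3, 6, 16, 19, 22

G(0) = 0
G(1) = mex{0} = 1
G(2) = mex{1,0} = 2
G(3) = mex{2,1} = 0
G(4) = mex{0,2} = 1
G(5) = mex{1,0} = 2
G(6) = mex{2,1} = 0
G(7) = mex{0,2,0} = 1
G(8) = mex{1,0,1} = 2
G(9) = mex{2,1,2,0} = 3
G(10) = mex{3,2,0,1} = 4
G(11) = mex{4,3,1,2,0} = 5
G(12) = mex{5,4,2,0,1} = 3
G(13) = mex{3,5,0,1,2} = 4
G(14) = mex{4,3,1,2,0} = 5
G(15) = mex{5,4,2,0,1} = 3
G(16) = mex{3,5,3,1,2} = 0
G(17) = mex{0,3,4,2,0} = 1
G(18) = mex{1,0,5,3,1} = 2
G(19) = mex{2,1,3,4,2} = 0
G(20) = mex{0,2,4,5,3} = 1
G(21) = mex{1,0,5,3,4} = 2
G(22) = mex{2,1,3,4,5} = 0
G(23) = mex{0,2,0,5,3} = 1
G(24) = mex{1,0,1,3,4} = 2
G(25) = mex{2,1,2,0,5} = 3
G(26) = mex{3,2,0,1,3} = 4
G(27) = mex{4,3,1,2,0} = 5
G(28) = mex{5,4,2,0,1} = 3
P-positions are exactly the n with G(n) = 0.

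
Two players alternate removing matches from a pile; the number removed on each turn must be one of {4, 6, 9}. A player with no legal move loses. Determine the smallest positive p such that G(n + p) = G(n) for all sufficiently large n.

13

G(0) = 0
G(1) = mex{} = 0
G(2) = mex{} = 0
G(3) = mex{} = 0
G(4) = mex{0} = 1
G(5) = mex{0} = 1
G(6) = mex{0,0} = 1
G(7) = mex{0,0} = 1
G(8) = mex{1,0} = 2
G(9) = mex{1,0,0} = 2
G(10) = mex{1,1,0} = 2
G(11) = mex{1,1,0} = 2
G(12) = mex{2,1,0} = 3
G(13) = mex{2,1,1} = 0
G(14) = mex{2,2,1} = 0
G(15) = mex{2,2,1} = 0
G(16) = mex{3,2,1} = 0
G(17) = mex{0,2,2} = 1
G(18) = mex{0,3,2} = 1
G(19) = mex{0,0,2} = 1
G(20) = mex{0,0,2} = 1
G(21) = mex{1,0,3} = 2
G(22) = mex{1,0,0} = 2
G(23) = mex{1,1,0} = 2
G(24) = mex{1,1,0} = 2
G(25) = mex{2,1,0} = 3
G(26) = mex{2,1,1} = 0
G(27) = mex{2,2,1} = 0
G(n+13) = G(n) holds for n = 0,…,8 (a full window of length max(S) = 9), so the sequence is purely periodic with period 13.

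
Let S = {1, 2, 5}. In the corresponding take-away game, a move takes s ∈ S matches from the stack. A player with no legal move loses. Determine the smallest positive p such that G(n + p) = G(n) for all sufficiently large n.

G(0) = 0
G(1) = mex{0} = 1
G(2) = mex{1,0} = 2
G(3) = mex{2,1} = 0
G(4) = mex{0,2} = 1
G(5) = mex{1,0,0} = 2
G(6) = mex{2,1,1} = 0
G(7) = mex{0,2,2} = 1
G(8) = mex{1,0,0} = 2
G(9) = mex{2,1,1} = 0
G(10) = mex{0,2,2} = 1
G(11) = mex{1,0,0} = 2
G(12) = mex{2,1,1} = 0
G(13) = mex{0,2,2} = 1
G(14) = mex{1,0,0} = 2
G(n+3) = G(n) holds for n = 0,…,4 (a full window of length max(S) = 5), so the sequence is purely periodic with period 3.

3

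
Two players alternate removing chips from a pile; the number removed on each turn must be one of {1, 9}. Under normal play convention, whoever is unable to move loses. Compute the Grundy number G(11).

1

n :  0  1  2  3  4  5  6  7  8  9 10 11
G :  0  1  0  1  0  1  0  1  0  1  0  1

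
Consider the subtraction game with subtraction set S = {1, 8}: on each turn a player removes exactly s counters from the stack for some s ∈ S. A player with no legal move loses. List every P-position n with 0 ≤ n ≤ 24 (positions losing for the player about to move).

0, 2, 4, 6, 9, 11, 13, 15, 18, 20, 22, 24

n :  0  1  2  3  4  5  6  7  8  9 10 11 12 13 14 15 16 17 18 19 20 21 22 23 24
G :  0  1  0  1  0  1  0  1  2  0  1  0  1  0  1  0  1  2  0  1  0  1  0  1  0
P-positions are exactly the n with G(n) = 0.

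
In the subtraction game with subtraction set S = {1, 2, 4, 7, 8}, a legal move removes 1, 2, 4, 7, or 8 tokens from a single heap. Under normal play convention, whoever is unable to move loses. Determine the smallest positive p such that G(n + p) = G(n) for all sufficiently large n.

3

G(0) = 0
G(1) = mex{0} = 1
G(2) = mex{1,0} = 2
G(3) = mex{2,1} = 0
G(4) = mex{0,2,0} = 1
G(5) = mex{1,0,1} = 2
G(6) = mex{2,1,2} = 0
G(7) = mex{0,2,0,0} = 1
G(8) = mex{1,0,1,1,0} = 2
G(9) = mex{2,1,2,2,1} = 0
G(10) = mex{0,2,0,0,2} = 1
G(11) = mex{1,0,1,1,0} = 2
G(12) = mex{2,1,2,2,1} = 0
G(13) = mex{0,2,0,0,2} = 1
G(14) = mex{1,0,1,1,0} = 2
G(n+3) = G(n) holds for n = 0,…,7 (a full window of length max(S) = 8), so the sequence is purely periodic with period 3.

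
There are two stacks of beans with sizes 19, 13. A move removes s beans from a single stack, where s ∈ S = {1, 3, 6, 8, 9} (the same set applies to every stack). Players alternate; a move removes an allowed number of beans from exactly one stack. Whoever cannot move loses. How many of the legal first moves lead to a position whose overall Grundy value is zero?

All stacks use S = {1, 3, 6, 8, 9}:
G(0) = 0
G(1) = mex{0} = 1
G(2) = mex{1} = 0
G(3) = mex{0,0} = 1
G(4) = mex{1,1} = 0
G(5) = mex{0,0} = 1
G(6) = mex{1,1,0} = 2
G(7) = mex{2,0,1} = 3
G(8) = mex{3,1,0,0} = 2
G(9) = mex{2,2,1,1,0} = 3
G(10) = mex{3,3,0,0,1} = 2
G(11) = mex{2,2,1,1,0} = 3
G(12) = mex{3,3,2,0,1} = 4
G(13) = mex{4,2,3,1,0} = 5
G(14) = mex{5,3,2,2,1} = 0
G(15) = mex{0,4,3,3,2} = 1
G(16) = mex{1,5,2,2,3} = 0
G(17) = mex{0,0,3,3,2} = 1
G(18) = mex{1,1,4,2,3} = 0
G(19) = mex{0,0,5,3,2} = 1
Stack A: G(19) = 1.
Stack B: G(13) = 5.
Combined Grundy value = 1 ⊕ 5 = 4.
A winning move leaves total XOR = 0, i.e. changes one component's Grundy value g to g ⊕ X where X is the current total.
Stack A: need g' = 1⊕4 = 5. Options: 19−1→G=0, 19−3→G=0, 19−6→G=5, 19−8→G=3, 19−9→G=2. Hits: 1.
Stack B: need g' = 5⊕4 = 1. Options: 13−1→G=4, 13−3→G=2, 13−6→G=3, 13−8→G=1, 13−9→G=0. Hits: 1.

2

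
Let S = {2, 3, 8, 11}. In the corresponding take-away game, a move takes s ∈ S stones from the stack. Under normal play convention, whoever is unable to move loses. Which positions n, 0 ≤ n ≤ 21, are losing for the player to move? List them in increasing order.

0, 1, 5, 6, 10, 15, 19, 20

n :  0  1  2  3  4  5  6  7  8  9 10 11 12 13 14 15 16 17 18 19 20 21
G :  0  0  1  1  2  0  0  1  1  2  0  3  1  2  2  0  3  1  2  0  0  1
P-positions are exactly the n with G(n) = 0.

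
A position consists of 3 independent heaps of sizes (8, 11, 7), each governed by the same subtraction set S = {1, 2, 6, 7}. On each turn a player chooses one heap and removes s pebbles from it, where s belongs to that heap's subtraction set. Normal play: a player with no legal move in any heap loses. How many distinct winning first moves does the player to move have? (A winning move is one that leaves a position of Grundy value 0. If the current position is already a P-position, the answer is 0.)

All heaps use S = {1, 2, 6, 7}:
G(0) = 0
G(1) = mex{0} = 1
G(2) = mex{1,0} = 2
G(3) = mex{2,1} = 0
G(4) = mex{0,2} = 1
G(5) = mex{1,0} = 2
G(6) = mex{2,1,0} = 3
G(7) = mex{3,2,1,0} = 4
G(8) = mex{4,3,2,1} = 0
G(9) = mex{0,4,0,2} = 1
G(10) = mex{1,0,1,0} = 2
G(11) = mex{2,1,2,1} = 0
Heap A: G(8) = 0.
Heap B: G(11) = 0.
Heap C: G(7) = 4.
Combined Grundy value = 0 ⊕ 0 ⊕ 4 = 4.
A winning move leaves total XOR = 0, i.e. changes one component's Grundy value g to g ⊕ X where X is the current total.
Heap A: need g' = 0⊕4 = 4. Options: 8−1→G=4, 8−2→G=3, 8−6→G=2, 8−7→G=1. Hits: 1.
Heap B: need g' = 0⊕4 = 4. Options: 11−1→G=2, 11−2→G=1, 11−6→G=2, 11−7→G=1. Hits: 0.
Heap C: need g' = 4⊕4 = 0. Options: 7−1→G=3, 7−2→G=2, 7−6→G=1, 7−7→G=0. Hits: 1.

2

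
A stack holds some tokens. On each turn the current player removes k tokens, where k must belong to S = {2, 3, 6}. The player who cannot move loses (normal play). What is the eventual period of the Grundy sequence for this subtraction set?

9

n :  0  1  2  3  4  5  6  7  8  9 10 11 12 13 14 15 16 17 18 19
G :  0  0  1  1  2  0  3  1  2  0  0  1  1  2  0  3  1  2  0  0
G(n+9) = G(n) holds for n = 0,…,5 (a full window of length max(S) = 6), so the sequence is purely periodic with period 9.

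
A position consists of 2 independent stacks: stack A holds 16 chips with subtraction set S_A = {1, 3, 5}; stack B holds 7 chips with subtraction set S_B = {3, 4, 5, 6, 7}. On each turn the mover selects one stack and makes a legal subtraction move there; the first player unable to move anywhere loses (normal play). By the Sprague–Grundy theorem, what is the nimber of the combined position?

2

Stack A, S = {1, 3, 5}:
G(0) = 0
G(1) = mex{0} = 1
G(2) = mex{1} = 0
G(3) = mex{0,0} = 1
G(4) = mex{1,1} = 0
G(5) = mex{0,0,0} = 1
G(6) = mex{1,1,1} = 0
G(7) = mex{0,0,0} = 1
G(8) = mex{1,1,1} = 0
G(9) = mex{0,0,0} = 1
G(10) = mex{1,1,1} = 0
G(11) = mex{0,0,0} = 1
G(12) = mex{1,1,1} = 0
G(13) = mex{0,0,0} = 1
G(14) = mex{1,1,1} = 0
G(15) = mex{0,0,0} = 1
G(16) = mex{1,1,1} = 0
G_A(16) = 0.
Stack B, S = {3, 4, 5, 6, 7}:
n : 0 1 2 3 4 5 6 7
G : 0 0 0 1 1 1 2 2
G_B(7) = 2.
Combined Grundy value = 0 ⊕ 2 = 2.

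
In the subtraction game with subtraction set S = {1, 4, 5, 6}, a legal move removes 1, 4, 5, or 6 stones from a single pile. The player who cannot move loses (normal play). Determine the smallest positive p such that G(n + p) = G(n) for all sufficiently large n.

G(0) = 0
G(1) = mex{0} = 1
G(2) = mex{1} = 0
G(3) = mex{0} = 1
G(4) = mex{1,0} = 2
G(5) = mex{2,1,0} = 3
G(6) = mex{3,0,1,0} = 2
G(7) = mex{2,1,0,1} = 3
G(8) = mex{3,2,1,0} = 4
G(9) = mex{4,3,2,1} = 0
G(10) = mex{0,2,3,2} = 1
G(11) = mex{1,3,2,3} = 0
G(12) = mex{0,4,3,2} = 1
G(13) = mex{1,0,4,3} = 2
G(14) = mex{2,1,0,4} = 3
G(15) = mex{3,0,1,0} = 2
G(16) = mex{2,1,0,1} = 3
G(17) = mex{3,2,1,0} = 4
G(18) = mex{4,3,2,1} = 0
G(19) = mex{0,2,3,2} = 1
G(n+9) = G(n) holds for n = 0,…,5 (a full window of length max(S) = 6), so the sequence is purely periodic with period 9.

9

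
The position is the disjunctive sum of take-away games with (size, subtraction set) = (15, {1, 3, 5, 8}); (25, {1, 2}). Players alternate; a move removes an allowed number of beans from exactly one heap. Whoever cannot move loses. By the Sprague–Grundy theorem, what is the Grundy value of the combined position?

Heap A, S = {1, 3, 5, 8}:
n :  0  1  2  3  4  5  6  7  8  9 10 11 12 13 14 15
G :  0  1  0  1  0  1  0  1  2  3  2  3  2  0  1  0
G_A(15) = 0.
Heap B, S = {1, 2}:
G(0) = 0
G(1) = mex{0} = 1
G(2) = mex{1,0} = 2
G(3) = mex{2,1} = 0
G(4) = mex{0,2} = 1
G(5) = mex{1,0} = 2
G(6) = mex{2,1} = 0
G(7) = mex{0,2} = 1
G(8) = mex{1,0} = 2
G(9) = mex{2,1} = 0
G(10) = mex{0,2} = 1
G(11) = mex{1,0} = 2
G(12) = mex{2,1} = 0
G(13) = mex{0,2} = 1
G(14) = mex{1,0} = 2
G(15) = mex{2,1} = 0
G(16) = mex{0,2} = 1
G(17) = mex{1,0} = 2
G(18) = mex{2,1} = 0
G(19) = mex{0,2} = 1
G(20) = mex{1,0} = 2
G(21) = mex{2,1} = 0
G(22) = mex{0,2} = 1
G(23) = mex{1,0} = 2
G(24) = mex{2,1} = 0
G(25) = mex{0,2} = 1
G_B(25) = 1.
Combined Grundy value = 0 ⊕ 1 = 1.

1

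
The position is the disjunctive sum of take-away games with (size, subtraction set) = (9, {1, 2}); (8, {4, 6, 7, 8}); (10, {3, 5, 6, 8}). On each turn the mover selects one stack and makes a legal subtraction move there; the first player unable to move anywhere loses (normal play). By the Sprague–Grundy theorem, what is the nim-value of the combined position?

1

Stack A, S = {1, 2}:
n : 0 1 2 3 4 5 6 7 8 9
G : 0 1 2 0 1 2 0 1 2 0
G_A(9) = 0.
Stack B, S = {4, 6, 7, 8}:
n : 0 1 2 3 4 5 6 7 8
G : 0 0 0 0 1 1 1 1 2
G_B(8) = 2.
Stack C, S = {3, 5, 6, 8}:
G(0) = 0
G(1) = mex{} = 0
G(2) = mex{} = 0
G(3) = mex{0} = 1
G(4) = mex{0} = 1
G(5) = mex{0,0} = 1
G(6) = mex{1,0,0} = 2
G(7) = mex{1,0,0} = 2
G(8) = mex{1,1,0,0} = 2
G(9) = mex{2,1,1,0} = 3
G(10) = mex{2,1,1,0} = 3
G_C(10) = 3.
Combined Grundy value = 0 ⊕ 2 ⊕ 3 = 1.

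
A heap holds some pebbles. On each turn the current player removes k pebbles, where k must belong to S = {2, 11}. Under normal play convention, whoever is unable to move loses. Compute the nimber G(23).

1

n :  0  1  2  3  4  5  6  7  8  9 10 11 12 13 14 15 16 17 18 19 20 21 22 23
G :  0  0  1  1  0  0  1  1  0  0  1  1  2  0  0  1  1  0  0  1  1  0  0  1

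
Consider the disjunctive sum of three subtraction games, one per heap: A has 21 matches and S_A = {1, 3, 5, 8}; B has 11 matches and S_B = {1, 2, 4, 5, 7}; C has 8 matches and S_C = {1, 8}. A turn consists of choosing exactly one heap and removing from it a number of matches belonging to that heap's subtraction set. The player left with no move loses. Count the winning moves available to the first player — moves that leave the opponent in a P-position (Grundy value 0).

4

Heap A, S = {1, 3, 5, 8}:
G(0) = 0
G(1) = mex{0} = 1
G(2) = mex{1} = 0
G(3) = mex{0,0} = 1
G(4) = mex{1,1} = 0
G(5) = mex{0,0,0} = 1
G(6) = mex{1,1,1} = 0
G(7) = mex{0,0,0} = 1
G(8) = mex{1,1,1,0} = 2
G(9) = mex{2,0,0,1} = 3
G(10) = mex{3,1,1,0} = 2
G(11) = mex{2,2,0,1} = 3
G(12) = mex{3,3,1,0} = 2
G(13) = mex{2,2,2,1} = 0
G(14) = mex{0,3,3,0} = 1
G(15) = mex{1,2,2,1} = 0
G(16) = mex{0,0,3,2} = 1
G(17) = mex{1,1,2,3} = 0
G(18) = mex{0,0,0,2} = 1
G(19) = mex{1,1,1,3} = 0
G(20) = mex{0,0,0,2} = 1
G(21) = mex{1,1,1,0} = 2
G_A(21) = 2.
Heap B, S = {1, 2, 4, 5, 7}:
n :  0  1  2  3  4  5  6  7  8  9 10 11
G :  0  1  2  0  1  2  0  1  2  0  1  2
G_B(11) = 2.
Heap C, S = {1, 8}:
G(0) = 0
G(1) = mex{0} = 1
G(2) = mex{1} = 0
G(3) = mex{0} = 1
G(4) = mex{1} = 0
G(5) = mex{0} = 1
G(6) = mex{1} = 0
G(7) = mex{0} = 1
G(8) = mex{1,0} = 2
G_C(8) = 2.
Combined Grundy value = 2 ⊕ 2 ⊕ 2 = 2.
A winning move leaves total XOR = 0, i.e. changes one component's Grundy value g to g ⊕ X where X is the current total.
Heap A: need g' = 2⊕2 = 0. Options: 21−1→G=1, 21−3→G=1, 21−5→G=1, 21−8→G=0. Hits: 1.
Heap B: need g' = 2⊕2 = 0. Options: 11−1→G=1, 11−2→G=0, 11−4→G=1, 11−5→G=0, 11−7→G=1. Hits: 2.
Heap C: need g' = 2⊕2 = 0. Options: 8−1→G=1, 8−8→G=0. Hits: 1.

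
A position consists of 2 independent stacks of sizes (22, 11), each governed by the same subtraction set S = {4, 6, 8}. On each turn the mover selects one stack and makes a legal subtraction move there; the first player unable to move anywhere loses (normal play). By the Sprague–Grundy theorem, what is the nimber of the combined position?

All stacks use S = {4, 6, 8}:
G(0) = 0
G(1) = mex{} = 0
G(2) = mex{} = 0
G(3) = mex{} = 0
G(4) = mex{0} = 1
G(5) = mex{0} = 1
G(6) = mex{0,0} = 1
G(7) = mex{0,0} = 1
G(8) = mex{1,0,0} = 2
G(9) = mex{1,0,0} = 2
G(10) = mex{1,1,0} = 2
G(11) = mex{1,1,0} = 2
G(12) = mex{2,1,1} = 0
G(13) = mex{2,1,1} = 0
G(14) = mex{2,2,1} = 0
G(15) = mex{2,2,1} = 0
G(16) = mex{0,2,2} = 1
G(17) = mex{0,2,2} = 1
G(18) = mex{0,0,2} = 1
G(19) = mex{0,0,2} = 1
G(20) = mex{1,0,0} = 2
G(21) = mex{1,0,0} = 2
G(22) = mex{1,1,0} = 2
Stack A: G(22) = 2.
Stack B: G(11) = 2.
Combined Grundy value = 2 ⊕ 2 = 0.

0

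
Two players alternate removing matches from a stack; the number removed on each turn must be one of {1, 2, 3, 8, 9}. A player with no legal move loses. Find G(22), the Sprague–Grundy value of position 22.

n :  0  1  2  3  4  5  6  7  8  9 10 11 12 13 14 15 16 17 18 19 20 21 22
G :  0  1  2  3  0  1  2  3  4  5  0  1  2  3  0  1  2  3  4  5  0  1  2

2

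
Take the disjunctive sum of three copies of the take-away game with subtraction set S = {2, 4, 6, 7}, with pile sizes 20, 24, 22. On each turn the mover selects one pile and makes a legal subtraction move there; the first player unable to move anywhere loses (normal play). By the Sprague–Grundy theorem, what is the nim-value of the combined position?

All piles use S = {2, 4, 6, 7}:
n :  0  1  2  3  4  5  6  7  8  9 10 11 12 13 14 15 16 17 18 19 20 21 22 23 24
G :  0  0  1  1  2  2  3  3  4  0  0  1  1  2  2  3  3  4  0  0  1  1  2  2  3
Pile A: G(20) = 1.
Pile B: G(24) = 3.
Pile C: G(22) = 2.
Combined Grundy value = 1 ⊕ 3 ⊕ 2 = 0.

0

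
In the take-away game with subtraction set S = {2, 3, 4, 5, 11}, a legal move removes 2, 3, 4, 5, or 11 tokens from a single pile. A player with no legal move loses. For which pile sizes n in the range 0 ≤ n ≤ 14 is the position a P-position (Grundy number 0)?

G(0) = 0
G(1) = mex{} = 0
G(2) = mex{0} = 1
G(3) = mex{0,0} = 1
G(4) = mex{1,0,0} = 2
G(5) = mex{1,1,0,0} = 2
G(6) = mex{2,1,1,0} = 3
G(7) = mex{2,2,1,1} = 0
G(8) = mex{3,2,2,1} = 0
G(9) = mex{0,3,2,2} = 1
G(10) = mex{0,0,3,2} = 1
G(11) = mex{1,0,0,3,0} = 2
G(12) = mex{1,1,0,0,0} = 2
G(13) = mex{2,1,1,0,1} = 3
G(14) = mex{2,2,1,1,1} = 0
P-positions are exactly the n with G(n) = 0.

0, 1, 7, 8, 14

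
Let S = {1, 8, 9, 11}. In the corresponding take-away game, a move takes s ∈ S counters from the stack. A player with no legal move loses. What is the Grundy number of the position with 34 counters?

0

n :  0  1  2  3  4  5  6  7  8  9 10 11 12 13 14 15 16 17 18 19 20 21 22 23 24 25 26 27 28 29 30 31 32 33 34
G :  0  1  0  1  0  1  0  1  2  3  2  3  2  3  2  3  0  1  0  1  0  1  0  1  2  3  2  3  2  3  2  3  0  1  0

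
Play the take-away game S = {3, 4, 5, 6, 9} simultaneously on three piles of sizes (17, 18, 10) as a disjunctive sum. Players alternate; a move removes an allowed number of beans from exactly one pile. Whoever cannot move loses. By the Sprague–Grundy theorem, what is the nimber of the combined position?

0

All piles use S = {3, 4, 5, 6, 9}:
G(0) = 0
G(1) = mex{} = 0
G(2) = mex{} = 0
G(3) = mex{0} = 1
G(4) = mex{0,0} = 1
G(5) = mex{0,0,0} = 1
G(6) = mex{1,0,0,0} = 2
G(7) = mex{1,1,0,0} = 2
G(8) = mex{1,1,1,0} = 2
G(9) = mex{2,1,1,1,0} = 3
G(10) = mex{2,2,1,1,0} = 3
G(11) = mex{2,2,2,1,0} = 3
G(12) = mex{3,2,2,2,1} = 0
G(13) = mex{3,3,2,2,1} = 0
G(14) = mex{3,3,3,2,1} = 0
G(15) = mex{0,3,3,3,2} = 1
G(16) = mex{0,0,3,3,2} = 1
G(17) = mex{0,0,0,3,2} = 1
G(18) = mex{1,0,0,0,3} = 2
Pile A: G(17) = 1.
Pile B: G(18) = 2.
Pile C: G(10) = 3.
Combined Grundy value = 1 ⊕ 2 ⊕ 3 = 0.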